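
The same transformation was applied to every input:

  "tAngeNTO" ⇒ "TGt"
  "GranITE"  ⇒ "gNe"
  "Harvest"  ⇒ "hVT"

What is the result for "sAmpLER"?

The pattern: keep one character in every 3, starting at position 1 (positions 1st, 4th, 7th, ...), then flip the case of every letter.
On "sAmpLER": the first step gives "spR", and the second then gives "SPr".

SPr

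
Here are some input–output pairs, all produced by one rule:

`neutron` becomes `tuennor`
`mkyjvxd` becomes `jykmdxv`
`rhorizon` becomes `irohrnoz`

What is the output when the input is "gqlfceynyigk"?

ynyecflqgkgi

What's happening: move the last 3 characters to the front (rotate right by 3), then reverse the string.
Applying both steps to "gqlfceynyigk": "igkgqlfceyny", then "ynyecflqgkgi".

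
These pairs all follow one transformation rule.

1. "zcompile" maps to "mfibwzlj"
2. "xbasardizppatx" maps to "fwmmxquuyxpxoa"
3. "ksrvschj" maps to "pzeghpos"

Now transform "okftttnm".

qqkjlhcq

What's happening: swap the front and back halves of the string, then shift every letter 3 places backward in the alphabet (wrapping around).
Working it through for "okftttnm": intermediate "ttnmokft", final "qqkjlhcq".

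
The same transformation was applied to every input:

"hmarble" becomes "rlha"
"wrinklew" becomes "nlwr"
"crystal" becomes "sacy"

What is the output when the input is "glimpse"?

The transformation: move the first 3 characters to the end (rotate left by 3), then keep every other character starting from the first (positions 1st, 3rd, 5th, ...).
On "glimpse" that produces "msgi".

msgi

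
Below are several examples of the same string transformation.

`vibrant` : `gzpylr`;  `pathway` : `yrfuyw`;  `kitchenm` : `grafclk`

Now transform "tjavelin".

Looking at the pairs, the operation is to delete the first character, then shift every letter 2 places backward in the alphabet (wrapping around).
On "tjavelin" that produces "hytcjgl".

hytcjgl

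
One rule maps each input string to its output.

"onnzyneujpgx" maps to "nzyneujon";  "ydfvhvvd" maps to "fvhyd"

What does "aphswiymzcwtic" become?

Rule — delete the last 3 characters, then move the first 2 characters to the end (rotate left by 2).
For "aphswiymzcwtic", step one produces "aphswiymzcw"; step two turns that into "hswiymzcwap".

hswiymzcwap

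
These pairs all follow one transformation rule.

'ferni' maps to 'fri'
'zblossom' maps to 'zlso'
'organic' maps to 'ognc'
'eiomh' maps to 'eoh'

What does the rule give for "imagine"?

iaie

Looking at the pairs, the operation is to keep every other character starting from the first (positions 1st, 3rd, 5th, ...).
On "imagine" that produces "iaie".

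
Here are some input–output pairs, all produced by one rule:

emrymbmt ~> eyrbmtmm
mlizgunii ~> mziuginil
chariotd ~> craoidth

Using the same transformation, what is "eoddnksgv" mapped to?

eddkngsvo

The pattern: swap each adjacent pair of characters (1↔2, 3↔4, ...), then move the first character to the end.
For "eoddnksgv", step one produces "oeddkngsv"; step two turns that into "eddkngsvo".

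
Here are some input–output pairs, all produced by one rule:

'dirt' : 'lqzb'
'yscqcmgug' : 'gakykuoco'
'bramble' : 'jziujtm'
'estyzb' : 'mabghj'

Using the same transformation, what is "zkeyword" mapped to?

The rule is to shift every letter 8 places forward in the alphabet (wrapping around).
For "zkeyword" the result is "hsmgewzl".

hsmgewzl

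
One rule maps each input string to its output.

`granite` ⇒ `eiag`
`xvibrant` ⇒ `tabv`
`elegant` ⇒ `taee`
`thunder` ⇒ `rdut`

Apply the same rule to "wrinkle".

ekiw

The rule is to reverse the string, then keep every other character starting from the first (positions 1st, 3rd, 5th, ...).
Working it through for "wrinkle": intermediate "elknirw", final "ekiw".
(Check on "elegant": → "tnagele" → "taee" ✓)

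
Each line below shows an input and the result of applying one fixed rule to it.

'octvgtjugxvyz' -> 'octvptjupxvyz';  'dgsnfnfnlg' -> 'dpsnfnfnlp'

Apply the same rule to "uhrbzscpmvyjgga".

uhrbzscpmvyjppa

Each output is the input with this applied: replace every "g" with "p".
"uhrbzscpmvyjgga" → "uhrbzscpmvyjppa".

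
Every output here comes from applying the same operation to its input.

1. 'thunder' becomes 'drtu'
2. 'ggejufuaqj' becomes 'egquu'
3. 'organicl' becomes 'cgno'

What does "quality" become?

aiqy

In each case the input is transformed by: keep every other character starting from the first (positions 1st, 3rd, 5th, ...), then sort the characters into alphabetical order.
Starting from "quality": after the first operation, "qaiy"; after the second, "aiqy".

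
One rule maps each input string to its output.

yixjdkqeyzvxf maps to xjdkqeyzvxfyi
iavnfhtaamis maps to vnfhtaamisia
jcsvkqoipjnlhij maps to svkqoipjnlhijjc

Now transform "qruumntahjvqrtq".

Rule — move the first 2 characters to the end (rotate left by 2).
"qruumntahjvqrtq" → "uumntahjvqrtqqr".

uumntahjvqrtqqr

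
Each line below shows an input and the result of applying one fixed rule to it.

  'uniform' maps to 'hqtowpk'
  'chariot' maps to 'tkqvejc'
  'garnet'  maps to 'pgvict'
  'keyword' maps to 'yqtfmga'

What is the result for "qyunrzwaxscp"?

ptbyczuersaw

Rule — shift every letter 2 places forward in the alphabet (wrapping around), then move the first 3 characters to the end (rotate left by 3).
For "qyunrzwaxscp", step one produces "sawptbyczuer"; step two turns that into "ptbyczuersaw".
(Check on "keyword": → "mgayqtf" → "yqtfmga" ✓)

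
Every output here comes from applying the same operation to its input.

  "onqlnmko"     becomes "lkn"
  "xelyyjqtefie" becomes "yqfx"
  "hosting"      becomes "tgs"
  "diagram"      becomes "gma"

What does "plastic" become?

sca

In each case the input is transformed by: move the first 3 characters to the end (rotate left by 3), then keep one character in every 3, starting at position 1 (positions 1st, 4th, 7th, ...).
Starting from "plastic": after the first operation, "sticpla"; after the second, "sca".
(Check on "xelyyjqtefie": → "yyjqtefiexel" → "yqfx" ✓)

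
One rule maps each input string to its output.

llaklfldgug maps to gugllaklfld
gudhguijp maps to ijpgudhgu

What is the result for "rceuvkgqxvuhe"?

The pattern: move the last 3 characters to the front (rotate right by 3).
So "rceuvkgqxvuhe" becomes "uherceuvkgqxv".

uherceuvkgqxv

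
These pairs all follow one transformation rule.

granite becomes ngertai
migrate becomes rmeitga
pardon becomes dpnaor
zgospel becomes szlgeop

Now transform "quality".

Looking at the pairs, the operation is to take characters alternately from the front and the back (1st, last, 2nd, 2nd-last, ...), then move the last character to the front.
On "quality": the first step gives "qyutail", and the second then gives "lqyutai".

lqyutai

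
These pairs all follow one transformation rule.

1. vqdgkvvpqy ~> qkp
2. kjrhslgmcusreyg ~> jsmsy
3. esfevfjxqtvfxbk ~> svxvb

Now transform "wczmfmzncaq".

cfnq

Rule — keep one character in every 3, starting at position 2 (positions 2nd, 5th, 8th, ...).
So "wczmfmzncaq" becomes "cfnq".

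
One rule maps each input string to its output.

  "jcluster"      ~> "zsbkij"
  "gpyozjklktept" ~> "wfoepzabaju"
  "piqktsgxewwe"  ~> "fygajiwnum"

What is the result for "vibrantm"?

Each output is the input with this applied: delete the last 2 characters, then shift every letter 10 places backward in the alphabet (wrapping around).
Starting from "vibrantm": after the first operation, "vibran"; after the second, "lyrhqd".

lyrhqd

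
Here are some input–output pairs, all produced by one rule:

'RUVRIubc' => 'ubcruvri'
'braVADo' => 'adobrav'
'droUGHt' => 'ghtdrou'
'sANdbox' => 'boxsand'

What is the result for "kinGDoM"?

domking

The pattern: move the last 3 characters to the front (rotate right by 3), then convert every letter to lowercase.
For "kinGDoM" the result is "domking".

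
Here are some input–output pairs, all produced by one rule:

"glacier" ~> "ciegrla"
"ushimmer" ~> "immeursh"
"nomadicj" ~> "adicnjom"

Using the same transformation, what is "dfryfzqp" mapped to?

Each output is the input with this applied: swap the first and last characters, then move the first 3 characters to the end (rotate left by 3).
Applying both steps to "dfryfzqp": "pfryfzqd", then "yfzqdpfr".

yfzqdpfr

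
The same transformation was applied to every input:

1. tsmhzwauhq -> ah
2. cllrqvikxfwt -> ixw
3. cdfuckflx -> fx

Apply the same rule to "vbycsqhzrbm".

hrm

Each output is the input with this applied: keep every other character starting from the first (positions 1st, 3rd, 5th, ...), then delete the first 3 characters.
Starting from "vbycsqhzrbm": after the first operation, "vyshrm"; after the second, "hrm".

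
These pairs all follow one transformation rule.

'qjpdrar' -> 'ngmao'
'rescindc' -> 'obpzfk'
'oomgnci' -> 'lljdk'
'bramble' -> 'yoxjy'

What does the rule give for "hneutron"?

ekbrqo

The pattern: delete the last 2 characters, then shift every letter 3 places backward in the alphabet (wrapping around).
Applying that to "hneutron" gives "ekbrqo".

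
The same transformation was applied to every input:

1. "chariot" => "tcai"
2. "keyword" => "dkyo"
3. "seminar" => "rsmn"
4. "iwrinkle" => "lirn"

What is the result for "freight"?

tfeg

In each case the input is transformed by: keep every other character starting from the first (positions 1st, 3rd, 5th, ...), then move the last character to the front.
So "freight" becomes "tfeg".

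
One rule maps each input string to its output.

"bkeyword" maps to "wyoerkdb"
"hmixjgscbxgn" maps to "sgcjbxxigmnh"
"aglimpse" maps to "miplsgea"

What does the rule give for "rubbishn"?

The rule is to swap the front and back halves of the string, then take characters alternately from the front and the back (1st, last, 2nd, 2nd-last, ...).
For "rubbishn", step one produces "ishnrubb"; step two turns that into "ibsbhunr".

ibsbhunr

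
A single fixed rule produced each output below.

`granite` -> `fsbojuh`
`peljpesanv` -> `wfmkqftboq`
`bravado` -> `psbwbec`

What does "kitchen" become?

ojudifl

The transformation: shift every letter 1 place forward in the alphabet (wrapping around), then swap the first and last characters.
For "kitchen", step one produces "ljudifo"; step two turns that into "ojudifl".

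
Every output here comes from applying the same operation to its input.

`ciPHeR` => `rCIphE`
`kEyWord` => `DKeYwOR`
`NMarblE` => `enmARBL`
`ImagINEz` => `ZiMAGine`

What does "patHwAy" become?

In each case the input is transformed by: move the last character to the front, then flip the case of every letter.
On "patHwAy": the first step gives "ypatHwA", and the second then gives "YPAThWa".

YPAThWa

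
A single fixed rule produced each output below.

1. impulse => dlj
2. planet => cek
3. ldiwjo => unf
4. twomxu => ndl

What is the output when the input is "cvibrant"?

The rule is to shift every letter 9 places backward in the alphabet (wrapping around), then keep every other character starting from the second (positions 2nd, 4th, 6th, ...).
Starting from "cvibrant": after the first operation, "tmzsirek"; after the second, "msrk".

msrk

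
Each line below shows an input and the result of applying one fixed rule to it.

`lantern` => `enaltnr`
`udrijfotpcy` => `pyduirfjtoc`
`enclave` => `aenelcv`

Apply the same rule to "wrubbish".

hsrwbuib

Each output is the input with this applied: swap each adjacent pair of characters (1↔2, 3↔4, ...), then move the last 2 characters to the front (rotate right by 2).
For "wrubbish", step one produces "rwbuibhs"; step two turns that into "hsrwbuib".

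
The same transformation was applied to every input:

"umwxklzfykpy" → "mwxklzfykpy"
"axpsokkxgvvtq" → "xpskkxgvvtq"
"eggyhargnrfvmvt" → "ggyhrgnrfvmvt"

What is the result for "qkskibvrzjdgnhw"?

qkskbvrzjdgnhw

The rule is to remove every vowel.
Applying that to "qkskibvrzjdgnhw" gives "qkskbvrzjdgnhw".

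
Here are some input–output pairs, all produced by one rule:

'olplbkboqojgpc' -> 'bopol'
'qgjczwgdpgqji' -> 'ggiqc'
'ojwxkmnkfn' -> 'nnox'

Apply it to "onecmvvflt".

The rule is to keep one character in every 3, starting at position 1 (positions 1st, 4th, 7th, ...), then move the first 2 characters to the end (rotate left by 2).
"onecmvvflt" → "ocvt" → "vtoc".

vtoc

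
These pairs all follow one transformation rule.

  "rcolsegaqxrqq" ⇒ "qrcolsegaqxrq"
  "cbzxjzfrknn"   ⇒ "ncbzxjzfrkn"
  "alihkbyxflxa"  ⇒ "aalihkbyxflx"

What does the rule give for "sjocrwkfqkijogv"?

In each case the input is transformed by: move the last character to the front.
Doing the same to "sjocrwkfqkijogv": "vsjocrwkfqkijog".

vsjocrwkfqkijog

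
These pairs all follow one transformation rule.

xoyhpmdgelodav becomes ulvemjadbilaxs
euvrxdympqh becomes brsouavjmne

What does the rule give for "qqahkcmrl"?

The rule is to shift every letter 3 places backward in the alphabet (wrapping around).
So "qqahkcmrl" becomes "nnxehzjoi".

nnxehzjoi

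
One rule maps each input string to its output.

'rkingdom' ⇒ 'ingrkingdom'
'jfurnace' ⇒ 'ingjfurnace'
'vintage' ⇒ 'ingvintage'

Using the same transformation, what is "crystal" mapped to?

ingcrystal

The transformation: prepend "ing".
"crystal" → "ingcrystal".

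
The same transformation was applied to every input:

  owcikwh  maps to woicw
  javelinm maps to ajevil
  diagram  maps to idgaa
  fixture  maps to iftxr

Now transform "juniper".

The rule is to swap each adjacent pair of characters (1↔2, 3↔4, ...), then delete the last 2 characters.
Starting from "juniper": after the first operation, "ujinepr"; after the second, "ujine".

ujine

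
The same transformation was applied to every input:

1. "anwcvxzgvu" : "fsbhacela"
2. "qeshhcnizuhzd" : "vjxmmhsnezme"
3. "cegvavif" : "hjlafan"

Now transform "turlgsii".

What's happening: shift every letter 5 places forward in the alphabet (wrapping around), then delete the last character.
On "turlgsii": the first step gives "yzwqlxnn", and the second then gives "yzwqlxn".

yzwqlxn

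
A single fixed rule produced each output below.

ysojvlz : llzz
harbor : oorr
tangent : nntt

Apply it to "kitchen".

The pattern: double every character, then keep only the last 4 characters.
Applying both steps to "kitchen": "kkiittcchheenn", then "eenn".
(Check on "ysojvlz": → "yyssoojjvvllzz" → "llzz" ✓)

eenn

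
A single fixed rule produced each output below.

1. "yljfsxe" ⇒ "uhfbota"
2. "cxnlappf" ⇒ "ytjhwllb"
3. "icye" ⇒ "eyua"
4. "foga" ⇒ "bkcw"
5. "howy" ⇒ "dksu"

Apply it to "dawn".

zwsj

Rule — shift every letter 4 places backward in the alphabet (wrapping around).
So "dawn" becomes "zwsj".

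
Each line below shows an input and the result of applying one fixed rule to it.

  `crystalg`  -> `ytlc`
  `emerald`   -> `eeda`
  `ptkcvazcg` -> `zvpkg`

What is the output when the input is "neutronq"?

Each output is the input with this applied: keep every other character starting from the first (positions 1st, 3rd, 5th, ...), then sort the characters into reverse alphabetical order.
Starting from "neutronq": after the first operation, "nurn"; after the second, "urnn".

urnn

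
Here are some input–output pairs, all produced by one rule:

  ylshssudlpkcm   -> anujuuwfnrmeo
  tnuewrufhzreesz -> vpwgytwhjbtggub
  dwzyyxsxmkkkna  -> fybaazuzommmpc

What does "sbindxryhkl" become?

udkpfztajmn

The transformation: shift every letter 2 places forward in the alphabet (wrapping around).
For "sbindxryhkl" the result is "udkpfztajmn".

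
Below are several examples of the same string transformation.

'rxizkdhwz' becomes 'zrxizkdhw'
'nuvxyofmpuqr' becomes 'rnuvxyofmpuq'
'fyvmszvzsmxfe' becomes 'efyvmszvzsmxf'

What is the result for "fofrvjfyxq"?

Looking at the pairs, the operation is to move the last character to the front.
"fofrvjfyxq" → "qfofrvjfyx".

qfofrvjfyx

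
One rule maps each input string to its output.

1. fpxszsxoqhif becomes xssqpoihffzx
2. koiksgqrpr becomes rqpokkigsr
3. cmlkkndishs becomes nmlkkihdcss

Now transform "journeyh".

ronjheyu

In each case the input is transformed by: sort the characters into reverse alphabetical order, then move the first 2 characters to the end (rotate left by 2).
Applying both steps to "journeyh": "yuronjhe", then "ronjheyu".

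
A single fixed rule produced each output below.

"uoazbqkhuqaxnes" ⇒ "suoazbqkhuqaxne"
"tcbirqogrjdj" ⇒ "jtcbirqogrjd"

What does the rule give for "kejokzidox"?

xkejokzido

The transformation: move the last character to the front.
Doing the same to "kejokzidox": "xkejokzido".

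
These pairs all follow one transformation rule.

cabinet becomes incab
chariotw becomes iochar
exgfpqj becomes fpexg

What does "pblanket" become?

nkpbla

The transformation: delete the last 2 characters, then move the last 2 characters to the front (rotate right by 2).
Starting from "pblanket": after the first operation, "pblank"; after the second, "nkpbla".
(Check on "exgfpqj": → "exgfp" → "fpexg" ✓)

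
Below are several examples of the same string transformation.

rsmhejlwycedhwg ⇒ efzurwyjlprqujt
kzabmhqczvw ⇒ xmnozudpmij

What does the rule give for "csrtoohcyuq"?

pfegbbuplhd

What's happening: shift every letter 13 places forward in the alphabet (wrapping around) — i.e. ROT13.
"csrtoohcyuq" → "pfegbbuplhd".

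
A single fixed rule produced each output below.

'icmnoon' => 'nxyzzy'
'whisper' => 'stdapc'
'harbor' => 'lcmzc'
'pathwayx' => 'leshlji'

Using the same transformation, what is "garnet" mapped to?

Each output is the input with this applied: delete the first character, then shift every letter 11 places forward in the alphabet (wrapping around).
"garnet" → "arnet" → "lcype".
(Check on "whisper": → "hisper" → "stdapc" ✓)

lcype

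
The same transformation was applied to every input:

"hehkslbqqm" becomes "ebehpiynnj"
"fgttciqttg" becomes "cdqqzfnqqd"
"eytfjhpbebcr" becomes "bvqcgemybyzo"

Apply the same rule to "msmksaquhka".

jpjhpxnrehx

The pattern: shift every letter 3 places backward in the alphabet (wrapping around).
"msmksaquhka" → "jpjhpxnrehx".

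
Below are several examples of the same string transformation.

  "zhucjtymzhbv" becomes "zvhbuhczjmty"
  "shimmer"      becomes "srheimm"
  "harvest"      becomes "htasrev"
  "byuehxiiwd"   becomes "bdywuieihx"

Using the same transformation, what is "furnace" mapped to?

feucran

In each case the input is transformed by: take characters alternately from the front and the back (1st, last, 2nd, 2nd-last, ...).
"furnace" → "feucran".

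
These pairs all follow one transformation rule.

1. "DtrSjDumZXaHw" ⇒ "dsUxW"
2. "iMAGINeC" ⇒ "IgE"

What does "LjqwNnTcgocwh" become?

In each case the input is transformed by: flip the case of every letter, then keep one character in every 3, starting at position 1 (positions 1st, 4th, 7th, ...).
On "LjqwNnTcgocwh": the first step gives "lJQWnNtCGOCWH", and the second then gives "lWtOH".

lWtOH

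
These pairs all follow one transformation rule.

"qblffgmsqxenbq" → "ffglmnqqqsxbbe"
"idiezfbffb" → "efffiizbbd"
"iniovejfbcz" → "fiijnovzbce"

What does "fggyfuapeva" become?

Looking at the pairs, the operation is to sort the characters into alphabetical order, then move the first 3 characters to the end (rotate left by 3).
For "fggyfuapeva", step one produces "aaeffggpuvy"; step two turns that into "ffggpuvyaae".

ffggpuvyaae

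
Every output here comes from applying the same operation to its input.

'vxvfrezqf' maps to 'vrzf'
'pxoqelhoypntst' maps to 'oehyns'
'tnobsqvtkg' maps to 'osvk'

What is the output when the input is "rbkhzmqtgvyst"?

kzqgyt

Looking at the pairs, the operation is to keep every other character starting from the first (positions 1st, 3rd, 5th, ...), then delete the first character.
"rbkhzmqtgvyst" → "rkzqgyt" → "kzqgyt".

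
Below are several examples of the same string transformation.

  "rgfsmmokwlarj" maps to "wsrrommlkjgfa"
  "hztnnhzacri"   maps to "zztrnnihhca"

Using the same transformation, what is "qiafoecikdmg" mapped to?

Each output is the input with this applied: sort the characters into reverse alphabetical order.
"qiafoecikdmg" → "qomkiigfedca".

qomkiigfedca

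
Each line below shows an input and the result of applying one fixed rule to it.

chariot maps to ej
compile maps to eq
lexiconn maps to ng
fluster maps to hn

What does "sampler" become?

In each case the input is transformed by: shift every letter 2 places forward in the alphabet (wrapping around), then keep only the first 2 characters.
On "sampler": the first step gives "ucorngt", and the second then gives "uc".

uc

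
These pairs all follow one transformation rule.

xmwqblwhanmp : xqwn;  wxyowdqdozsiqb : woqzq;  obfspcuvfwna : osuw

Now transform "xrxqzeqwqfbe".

Each output is the input with this applied: keep one character in every 3, starting at position 1 (positions 1st, 4th, 7th, ...).
For "xrxqzeqwqfbe" the result is "xqqf".

xqqf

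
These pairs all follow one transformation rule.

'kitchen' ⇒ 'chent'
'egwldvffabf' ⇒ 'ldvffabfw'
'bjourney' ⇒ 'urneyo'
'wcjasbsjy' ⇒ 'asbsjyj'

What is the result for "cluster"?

Looking at the pairs, the operation is to delete the first 2 characters, then move the first character to the end.
For "cluster", step one produces "uster"; step two turns that into "steru".

steru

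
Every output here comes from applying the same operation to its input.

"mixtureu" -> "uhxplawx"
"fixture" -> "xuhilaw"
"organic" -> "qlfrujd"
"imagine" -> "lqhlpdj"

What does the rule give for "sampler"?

What's happening: move the last 3 characters to the front (rotate right by 3), then shift every letter 3 places forward in the alphabet (wrapping around).
Applying both steps to "sampler": "lersamp", then "ohuvdps".

ohuvdps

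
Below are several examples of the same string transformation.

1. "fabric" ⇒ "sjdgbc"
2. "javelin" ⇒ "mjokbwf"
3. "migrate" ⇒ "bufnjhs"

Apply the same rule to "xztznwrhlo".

impyauaoxs

Looking at the pairs, the operation is to shift every letter 1 place forward in the alphabet (wrapping around), then move the last 3 characters to the front (rotate right by 3).
"xztznwrhlo" → "yauaoxsimp" → "impyauaoxs".
(Check on "fabric": → "gbcsjd" → "sjdgbc" ✓)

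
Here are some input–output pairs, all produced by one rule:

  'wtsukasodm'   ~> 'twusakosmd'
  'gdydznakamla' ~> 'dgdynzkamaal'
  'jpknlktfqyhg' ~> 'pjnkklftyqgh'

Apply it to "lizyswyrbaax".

ilyzwsryabxa

The transformation: swap each adjacent pair of characters (1↔2, 3↔4, ...).
So "lizyswyrbaax" becomes "ilyzwsryabxa".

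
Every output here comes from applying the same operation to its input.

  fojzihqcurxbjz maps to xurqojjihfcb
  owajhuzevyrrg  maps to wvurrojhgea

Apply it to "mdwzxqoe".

Looking at the pairs, the operation is to sort the characters into reverse alphabetical order, then delete the first 2 characters.
Applying that to "mdwzxqoe" gives "wqomed".

wqomed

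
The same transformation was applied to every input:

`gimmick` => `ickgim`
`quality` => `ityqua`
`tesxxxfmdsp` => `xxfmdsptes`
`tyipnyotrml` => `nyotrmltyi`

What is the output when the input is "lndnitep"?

Each output is the input with this applied: move the first 3 characters to the end (rotate left by 3), then delete the first character.
Starting from "lndnitep": after the first operation, "niteplnd"; after the second, "iteplnd".
(Check on "quality": → "lityqua" → "ityqua" ✓)

iteplnd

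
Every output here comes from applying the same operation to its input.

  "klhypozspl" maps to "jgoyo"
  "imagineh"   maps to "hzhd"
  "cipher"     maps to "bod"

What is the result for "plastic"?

ozsb

Each output is the input with this applied: shift every letter 1 place backward in the alphabet (wrapping around), then keep every other character starting from the first (positions 1st, 3rd, 5th, ...).
For "plastic", step one produces "okzrshb"; step two turns that into "ozsb".
(Check on "imagineh": → "hlzfhmdg" → "hzhd" ✓)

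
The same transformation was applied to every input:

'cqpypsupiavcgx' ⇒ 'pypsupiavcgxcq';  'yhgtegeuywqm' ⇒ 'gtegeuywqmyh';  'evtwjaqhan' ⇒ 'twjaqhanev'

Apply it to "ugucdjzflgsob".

Rule — move the first 2 characters to the end (rotate left by 2).
"ugucdjzflgsob" → "ucdjzflgsobug".

ucdjzflgsobug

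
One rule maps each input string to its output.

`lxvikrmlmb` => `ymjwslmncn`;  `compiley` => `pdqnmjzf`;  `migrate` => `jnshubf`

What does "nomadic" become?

Looking at the pairs, the operation is to shift every letter 1 place forward in the alphabet (wrapping around), then swap each adjacent pair of characters (1↔2, 3↔4, ...).
Applying both steps to "nomadic": "opnbejd", then "pobnjed".
(Check on "compiley": → "dpnqjmfz" → "pdqnmjzf" ✓)

pobnjed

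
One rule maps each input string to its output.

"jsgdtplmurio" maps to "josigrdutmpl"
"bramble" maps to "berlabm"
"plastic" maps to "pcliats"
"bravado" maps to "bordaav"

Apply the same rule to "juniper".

Looking at the pairs, the operation is to take characters alternately from the front and the back (1st, last, 2nd, 2nd-last, ...).
So "juniper" becomes "jruenpi".

jruenpi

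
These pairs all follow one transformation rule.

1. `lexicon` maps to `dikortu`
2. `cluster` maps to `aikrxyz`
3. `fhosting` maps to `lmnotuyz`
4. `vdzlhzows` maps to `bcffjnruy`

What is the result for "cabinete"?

In each case the input is transformed by: shift every letter 6 places forward in the alphabet (wrapping around), then sort the characters into alphabetical order.
For "cabinete", step one produces "ighotkzk"; step two turns that into "ghikkotz".

ghikkotz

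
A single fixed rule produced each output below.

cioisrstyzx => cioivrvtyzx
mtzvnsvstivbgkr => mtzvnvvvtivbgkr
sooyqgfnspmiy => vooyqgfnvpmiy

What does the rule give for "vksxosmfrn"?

vkvxovmfrn

What's happening: replace every "s" with "v".
So "vksxosmfrn" becomes "vkvxovmfrn".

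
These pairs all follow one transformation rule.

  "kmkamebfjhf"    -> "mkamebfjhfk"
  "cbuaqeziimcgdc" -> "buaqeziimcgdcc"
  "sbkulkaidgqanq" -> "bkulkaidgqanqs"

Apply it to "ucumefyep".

cumefyepu

In each case the input is transformed by: move the first character to the end.
Applying that to "ucumefyep" gives "cumefyepu".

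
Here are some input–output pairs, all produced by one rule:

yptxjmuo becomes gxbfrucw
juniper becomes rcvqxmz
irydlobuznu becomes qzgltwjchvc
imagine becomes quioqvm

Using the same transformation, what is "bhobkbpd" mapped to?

jpwjsjxl

In each case the input is transformed by: shift every letter 8 places forward in the alphabet (wrapping around).
So "bhobkbpd" becomes "jpwjsjxl".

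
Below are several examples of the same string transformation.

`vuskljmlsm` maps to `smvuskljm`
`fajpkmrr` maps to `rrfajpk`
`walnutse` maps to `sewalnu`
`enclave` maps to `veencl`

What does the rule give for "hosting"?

nghost

What's happening: move the last 3 characters to the front (rotate right by 3), then delete the first character.
On "hosting": the first step gives "inghost", and the second then gives "nghost".
(Check on "fajpkmrr": → "mrrfajpk" → "rrfajpk" ✓)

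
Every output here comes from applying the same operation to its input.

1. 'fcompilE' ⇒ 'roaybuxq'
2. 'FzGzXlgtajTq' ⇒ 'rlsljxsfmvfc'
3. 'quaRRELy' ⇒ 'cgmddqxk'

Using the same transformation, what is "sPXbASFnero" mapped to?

ebjnmerzqda

Rule — shift every letter 12 places forward in the alphabet (wrapping around), then convert every letter to lowercase.
Applying both steps to "sPXbASFnero": "eBJnMERzqda", then "ebjnmerzqda".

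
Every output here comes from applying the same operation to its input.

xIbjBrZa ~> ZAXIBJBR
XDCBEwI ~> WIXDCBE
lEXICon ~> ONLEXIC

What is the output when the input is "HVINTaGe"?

GEHVINTA

The transformation: move the last 2 characters to the front (rotate right by 2), then convert every letter to uppercase.
Applying both steps to "HVINTaGe": "GeHVINTa", then "GEHVINTA".
(Check on "XDCBEwI": → "wIXDCBE" → "WIXDCBE" ✓)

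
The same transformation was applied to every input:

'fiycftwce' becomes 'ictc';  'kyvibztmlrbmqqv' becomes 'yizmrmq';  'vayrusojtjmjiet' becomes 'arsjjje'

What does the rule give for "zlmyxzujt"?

lyzj

The rule is to keep every other character starting from the second (positions 2nd, 4th, 6th, ...).
Applying that to "zlmyxzujt" gives "lyzj".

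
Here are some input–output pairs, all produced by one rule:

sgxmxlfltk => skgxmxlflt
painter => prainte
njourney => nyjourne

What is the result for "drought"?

The rule is to swap the first and last characters, then move the last character to the front.
Applying both steps to "drought": "troughd", then "dtrough".

dtrough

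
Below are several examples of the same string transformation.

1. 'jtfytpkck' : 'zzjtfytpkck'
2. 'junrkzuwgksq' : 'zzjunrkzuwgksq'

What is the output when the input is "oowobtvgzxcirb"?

zzoowobtvgzxcirb

Each output is the input with this applied: prepend "zz".
On "oowobtvgzxcirb" that produces "zzoowobtvgzxcirb".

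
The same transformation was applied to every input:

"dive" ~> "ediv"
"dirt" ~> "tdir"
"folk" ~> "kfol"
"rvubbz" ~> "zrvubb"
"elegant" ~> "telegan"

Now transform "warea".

Looking at the pairs, the operation is to move the last character to the front.
"warea" → "aware".

aware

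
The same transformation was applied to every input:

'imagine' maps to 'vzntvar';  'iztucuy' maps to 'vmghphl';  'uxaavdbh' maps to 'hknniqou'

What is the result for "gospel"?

tbfcry

Each output is the input with this applied: shift every letter 13 places forward in the alphabet (wrapping around) — i.e. ROT13.
Applying that to "gospel" gives "tbfcry".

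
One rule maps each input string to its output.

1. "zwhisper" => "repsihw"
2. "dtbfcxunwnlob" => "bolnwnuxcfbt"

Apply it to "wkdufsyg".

gysfudk

Each output is the input with this applied: delete the first character, then reverse the string.
Working it through for "wkdufsyg": intermediate "kdufsyg", final "gysfudk".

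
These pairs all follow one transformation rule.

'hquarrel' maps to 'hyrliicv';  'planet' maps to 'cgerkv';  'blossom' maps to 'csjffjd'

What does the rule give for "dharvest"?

yuirvmkj

Each output is the input with this applied: shift every letter 9 places backward in the alphabet (wrapping around), then swap each adjacent pair of characters (1↔2, 3↔4, ...).
Applying both steps to "dharvest": "uyrimvjk", then "yuirvmkj".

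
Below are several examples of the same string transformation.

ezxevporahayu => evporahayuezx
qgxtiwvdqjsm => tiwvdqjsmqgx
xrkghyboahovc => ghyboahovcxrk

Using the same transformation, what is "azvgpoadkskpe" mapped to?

gpoadkskpeazv

The rule is to move the first 3 characters to the end (rotate left by 3).
So "azvgpoadkskpe" becomes "gpoadkskpeazv".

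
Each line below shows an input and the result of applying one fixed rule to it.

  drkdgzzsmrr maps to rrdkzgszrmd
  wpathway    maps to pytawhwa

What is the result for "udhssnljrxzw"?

dwshnsjlxruz

Looking at the pairs, the operation is to swap the first and last characters, then swap each adjacent pair of characters (1↔2, 3↔4, ...).
On "udhssnljrxzw": the first step gives "wdhssnljrxzu", and the second then gives "dwshnsjlxruz".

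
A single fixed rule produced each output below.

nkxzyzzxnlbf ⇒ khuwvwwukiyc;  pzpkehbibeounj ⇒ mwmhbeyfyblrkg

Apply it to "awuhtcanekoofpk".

Looking at the pairs, the operation is to shift every letter 3 places backward in the alphabet (wrapping around).
Doing the same to "awuhtcanekoofpk": "xtreqzxkbhllcmh".

xtreqzxkbhllcmh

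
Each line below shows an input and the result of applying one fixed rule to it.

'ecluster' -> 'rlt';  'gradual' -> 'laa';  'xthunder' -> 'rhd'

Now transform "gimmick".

kmc

In each case the input is transformed by: move the last character to the front, then keep one character in every 3, starting at position 1 (positions 1st, 4th, 7th, ...).
Working it through for "gimmick": intermediate "kgimmic", final "kmc".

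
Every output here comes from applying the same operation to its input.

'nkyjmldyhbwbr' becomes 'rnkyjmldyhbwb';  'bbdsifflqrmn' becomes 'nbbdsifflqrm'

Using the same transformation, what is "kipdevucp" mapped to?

The pattern: move the last character to the front.
Applying that to "kipdevucp" gives "pkipdevuc".

pkipdevuc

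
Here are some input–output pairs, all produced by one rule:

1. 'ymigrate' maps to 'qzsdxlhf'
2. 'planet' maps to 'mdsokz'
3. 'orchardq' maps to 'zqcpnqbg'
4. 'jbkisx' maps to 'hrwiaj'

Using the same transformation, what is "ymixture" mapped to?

stqdxlhw

In each case the input is transformed by: swap the front and back halves of the string, then shift every letter 1 place backward in the alphabet (wrapping around).
"ymixture" → "tureymix" → "stqdxlhw".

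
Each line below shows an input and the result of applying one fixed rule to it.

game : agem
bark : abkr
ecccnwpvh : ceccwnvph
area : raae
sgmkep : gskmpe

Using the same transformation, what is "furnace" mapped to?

Looking at the pairs, the operation is to swap each adjacent pair of characters (1↔2, 3↔4, ...).
Applying that to "furnace" gives "ufnrcae".

ufnrcae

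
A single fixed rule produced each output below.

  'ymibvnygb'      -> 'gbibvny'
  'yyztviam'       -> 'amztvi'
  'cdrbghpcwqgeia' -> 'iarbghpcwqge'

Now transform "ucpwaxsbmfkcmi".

mipwaxsbmfkc

The transformation: delete the first 2 characters, then move the last 2 characters to the front (rotate right by 2).
On "ucpwaxsbmfkcmi": the first step gives "pwaxsbmfkcmi", and the second then gives "mipwaxsbmfkc".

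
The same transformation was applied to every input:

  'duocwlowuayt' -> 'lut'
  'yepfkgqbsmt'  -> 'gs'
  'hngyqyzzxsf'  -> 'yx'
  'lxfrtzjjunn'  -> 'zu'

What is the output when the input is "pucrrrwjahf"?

ra

What's happening: delete the first 3 characters, then keep one character in every 3, starting at position 3 (positions 3rd, 6th, 9th, ...).
"pucrrrwjahf" → "rrrwjahf" → "ra".
(Check on "duocwlowuayt": → "cwlowuayt" → "lut" ✓)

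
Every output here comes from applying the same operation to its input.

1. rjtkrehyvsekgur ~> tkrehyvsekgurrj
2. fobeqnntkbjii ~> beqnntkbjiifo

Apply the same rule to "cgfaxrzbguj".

Each output is the input with this applied: move the first 2 characters to the end (rotate left by 2).
On "cgfaxrzbguj" that produces "faxrzbgujcg".

faxrzbgujcg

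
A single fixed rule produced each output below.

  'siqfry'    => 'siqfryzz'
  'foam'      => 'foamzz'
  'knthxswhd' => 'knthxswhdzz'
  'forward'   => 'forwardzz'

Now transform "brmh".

The transformation: append "zz".
On "brmh" that produces "brmhzz".

brmhzz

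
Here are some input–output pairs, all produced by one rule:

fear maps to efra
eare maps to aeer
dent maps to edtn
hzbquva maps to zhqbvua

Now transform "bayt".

abty

The rule is to swap each adjacent pair of characters (1↔2, 3↔4, ...).
Doing the same to "bayt": "abty".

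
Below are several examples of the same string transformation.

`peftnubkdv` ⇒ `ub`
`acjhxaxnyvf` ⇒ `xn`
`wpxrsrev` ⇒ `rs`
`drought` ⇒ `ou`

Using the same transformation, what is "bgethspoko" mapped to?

sp

The pattern: move the last 3 characters to the front (rotate right by 3), then keep only the last 2 characters.
For "bgethspoko" the result is "sp".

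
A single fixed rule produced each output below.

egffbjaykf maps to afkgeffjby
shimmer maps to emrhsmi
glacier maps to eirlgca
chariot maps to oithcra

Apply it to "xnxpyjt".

The pattern: swap each adjacent pair of characters (1↔2, 3↔4, ...), then move the last 3 characters to the front (rotate right by 3).
On "xnxpyjt": the first step gives "nxpxjyt", and the second then gives "jytnxpx".

jytnxpx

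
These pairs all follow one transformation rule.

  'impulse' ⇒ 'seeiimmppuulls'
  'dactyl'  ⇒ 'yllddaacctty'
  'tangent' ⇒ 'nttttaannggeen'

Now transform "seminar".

arrsseemmiinna

The pattern: double every character, then move the last 3 characters to the front (rotate right by 3).
So "seminar" becomes "arrsseemmiinna".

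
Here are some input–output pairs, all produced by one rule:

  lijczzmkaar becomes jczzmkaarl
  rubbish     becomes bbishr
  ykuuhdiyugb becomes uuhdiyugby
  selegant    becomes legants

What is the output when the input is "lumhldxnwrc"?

mhldxnwrcl

The pattern: move the first character to the end, then delete the first character.
"lumhldxnwrc" → "umhldxnwrcl" → "mhldxnwrcl".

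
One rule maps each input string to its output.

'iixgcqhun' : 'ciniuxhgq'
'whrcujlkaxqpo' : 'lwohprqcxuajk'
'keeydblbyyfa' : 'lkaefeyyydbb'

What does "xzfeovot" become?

Each output is the input with this applied: take characters alternately from the front and the back (1st, last, 2nd, 2nd-last, ...), then move the last character to the front.
For "xzfeovot" the result is "oxtzofve".

oxtzofve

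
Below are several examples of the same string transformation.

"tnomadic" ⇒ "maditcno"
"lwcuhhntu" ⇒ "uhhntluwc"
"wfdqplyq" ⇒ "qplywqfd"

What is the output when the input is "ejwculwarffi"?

Rule — swap the first and last characters, then move the first 3 characters to the end (rotate left by 3).
For "ejwculwarffi" the result is "culwarffeijw".
(Check on "tnomadic": → "cnomadit" → "maditcno" ✓)

culwarffeijw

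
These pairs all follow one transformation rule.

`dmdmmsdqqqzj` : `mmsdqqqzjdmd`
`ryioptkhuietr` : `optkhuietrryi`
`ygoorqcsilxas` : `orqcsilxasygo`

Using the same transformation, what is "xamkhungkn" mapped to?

Rule — move the first 3 characters to the end (rotate left by 3).
"xamkhungkn" → "khungknxam".

khungknxam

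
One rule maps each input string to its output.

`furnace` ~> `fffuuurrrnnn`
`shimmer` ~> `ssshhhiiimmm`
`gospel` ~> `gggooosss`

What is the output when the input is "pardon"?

pppaaarrr

In each case the input is transformed by: delete the last 3 characters, then repeat every character 3 times.
Doing the same to "pardon": "pppaaarrr".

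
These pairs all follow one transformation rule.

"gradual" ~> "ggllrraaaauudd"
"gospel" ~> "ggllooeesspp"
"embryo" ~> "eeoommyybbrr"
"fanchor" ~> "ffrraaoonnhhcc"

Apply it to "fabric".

The transformation: take characters alternately from the front and the back (1st, last, 2nd, 2nd-last, ...), then double every character.
On "fabric": the first step gives "fcaibr", and the second then gives "ffccaaiibbrr".

ffccaaiibbrr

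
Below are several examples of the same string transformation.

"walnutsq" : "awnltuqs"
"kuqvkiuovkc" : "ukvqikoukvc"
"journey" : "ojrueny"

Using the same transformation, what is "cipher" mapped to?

ichpre

What's happening: swap each adjacent pair of characters (1↔2, 3↔4, ...).
For "cipher" the result is "ichpre".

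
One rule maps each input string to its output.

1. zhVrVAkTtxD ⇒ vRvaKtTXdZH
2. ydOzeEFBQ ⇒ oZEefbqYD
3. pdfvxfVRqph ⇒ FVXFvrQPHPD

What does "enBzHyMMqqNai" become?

bZhYmmQQnAIEN

The rule is to move the first 2 characters to the end (rotate left by 2), then flip the case of every letter.
On "enBzHyMMqqNai" that produces "bZhYmmQQnAIEN".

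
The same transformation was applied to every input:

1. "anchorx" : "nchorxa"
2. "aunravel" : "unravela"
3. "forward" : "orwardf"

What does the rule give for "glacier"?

In each case the input is transformed by: move the first character to the end.
On "glacier" that produces "lacierg".

lacierg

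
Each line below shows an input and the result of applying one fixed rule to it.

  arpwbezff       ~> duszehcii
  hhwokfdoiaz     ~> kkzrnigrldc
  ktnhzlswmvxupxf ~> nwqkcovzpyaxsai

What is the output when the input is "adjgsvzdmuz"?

dgmjvycgpxc

Looking at the pairs, the operation is to shift every letter 3 places forward in the alphabet (wrapping around).
So "adjgsvzdmuz" becomes "dgmjvycgpxc".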